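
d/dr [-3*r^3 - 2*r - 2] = -9*r^2 - 2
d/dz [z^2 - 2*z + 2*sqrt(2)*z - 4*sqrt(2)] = 2*z - 2 + 2*sqrt(2)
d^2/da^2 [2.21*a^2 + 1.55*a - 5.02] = 4.42000000000000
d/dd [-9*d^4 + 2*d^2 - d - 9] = -36*d^3 + 4*d - 1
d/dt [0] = 0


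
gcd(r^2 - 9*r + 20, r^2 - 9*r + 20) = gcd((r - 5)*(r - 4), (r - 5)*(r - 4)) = r^2 - 9*r + 20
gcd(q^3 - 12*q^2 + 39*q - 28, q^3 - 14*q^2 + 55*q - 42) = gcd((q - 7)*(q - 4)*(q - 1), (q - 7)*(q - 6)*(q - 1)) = q^2 - 8*q + 7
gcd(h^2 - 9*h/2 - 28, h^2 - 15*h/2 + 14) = 1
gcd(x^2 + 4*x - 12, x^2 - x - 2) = x - 2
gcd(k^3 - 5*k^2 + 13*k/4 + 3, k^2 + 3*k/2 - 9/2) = k - 3/2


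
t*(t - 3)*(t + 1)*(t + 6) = t^4 + 4*t^3 - 15*t^2 - 18*t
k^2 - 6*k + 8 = (k - 4)*(k - 2)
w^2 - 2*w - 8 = (w - 4)*(w + 2)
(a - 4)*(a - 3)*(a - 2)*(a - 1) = a^4 - 10*a^3 + 35*a^2 - 50*a + 24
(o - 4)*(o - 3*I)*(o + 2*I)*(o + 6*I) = o^4 - 4*o^3 + 5*I*o^3 + 12*o^2 - 20*I*o^2 - 48*o + 36*I*o - 144*I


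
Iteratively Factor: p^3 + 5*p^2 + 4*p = (p + 4)*(p^2 + p) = (p + 1)*(p + 4)*(p)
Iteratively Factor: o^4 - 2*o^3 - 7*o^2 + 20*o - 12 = (o - 2)*(o^3 - 7*o + 6) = (o - 2)^2*(o^2 + 2*o - 3) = (o - 2)^2*(o + 3)*(o - 1)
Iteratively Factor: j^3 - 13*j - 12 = (j + 1)*(j^2 - j - 12) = (j + 1)*(j + 3)*(j - 4)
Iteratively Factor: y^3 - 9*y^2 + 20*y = (y - 5)*(y^2 - 4*y) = (y - 5)*(y - 4)*(y)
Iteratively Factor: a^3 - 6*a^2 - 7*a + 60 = (a - 4)*(a^2 - 2*a - 15) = (a - 5)*(a - 4)*(a + 3)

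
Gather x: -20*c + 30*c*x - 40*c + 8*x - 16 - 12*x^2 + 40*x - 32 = -60*c - 12*x^2 + x*(30*c + 48) - 48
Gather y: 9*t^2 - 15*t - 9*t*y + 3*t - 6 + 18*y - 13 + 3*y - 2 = 9*t^2 - 12*t + y*(21 - 9*t) - 21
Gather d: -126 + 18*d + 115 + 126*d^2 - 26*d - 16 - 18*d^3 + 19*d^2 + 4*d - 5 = -18*d^3 + 145*d^2 - 4*d - 32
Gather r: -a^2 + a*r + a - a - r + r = -a^2 + a*r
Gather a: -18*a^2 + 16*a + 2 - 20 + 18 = -18*a^2 + 16*a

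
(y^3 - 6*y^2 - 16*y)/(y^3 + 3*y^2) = (y^2 - 6*y - 16)/(y*(y + 3))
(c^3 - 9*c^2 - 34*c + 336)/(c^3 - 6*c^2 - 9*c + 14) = (c^2 - 2*c - 48)/(c^2 + c - 2)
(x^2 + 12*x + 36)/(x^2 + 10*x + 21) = (x^2 + 12*x + 36)/(x^2 + 10*x + 21)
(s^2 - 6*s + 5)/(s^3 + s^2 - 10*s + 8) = (s - 5)/(s^2 + 2*s - 8)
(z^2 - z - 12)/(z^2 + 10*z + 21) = (z - 4)/(z + 7)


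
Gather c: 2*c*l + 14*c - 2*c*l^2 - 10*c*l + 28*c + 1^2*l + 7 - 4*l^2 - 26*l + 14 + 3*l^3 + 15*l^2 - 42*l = c*(-2*l^2 - 8*l + 42) + 3*l^3 + 11*l^2 - 67*l + 21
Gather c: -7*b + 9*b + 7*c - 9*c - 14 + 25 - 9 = 2*b - 2*c + 2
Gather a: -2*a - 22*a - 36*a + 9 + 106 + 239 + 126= 480 - 60*a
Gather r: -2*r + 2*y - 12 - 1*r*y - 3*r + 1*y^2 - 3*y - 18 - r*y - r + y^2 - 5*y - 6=r*(-2*y - 6) + 2*y^2 - 6*y - 36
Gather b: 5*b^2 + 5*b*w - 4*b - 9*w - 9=5*b^2 + b*(5*w - 4) - 9*w - 9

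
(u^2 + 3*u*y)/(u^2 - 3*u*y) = (u + 3*y)/(u - 3*y)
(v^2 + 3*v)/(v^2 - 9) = v/(v - 3)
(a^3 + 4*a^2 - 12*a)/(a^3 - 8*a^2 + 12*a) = (a + 6)/(a - 6)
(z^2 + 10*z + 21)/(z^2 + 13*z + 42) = (z + 3)/(z + 6)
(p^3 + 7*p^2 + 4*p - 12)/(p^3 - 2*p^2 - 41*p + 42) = (p + 2)/(p - 7)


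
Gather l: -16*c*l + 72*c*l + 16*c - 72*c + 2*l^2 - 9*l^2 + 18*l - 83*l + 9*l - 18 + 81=-56*c - 7*l^2 + l*(56*c - 56) + 63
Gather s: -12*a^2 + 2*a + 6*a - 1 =-12*a^2 + 8*a - 1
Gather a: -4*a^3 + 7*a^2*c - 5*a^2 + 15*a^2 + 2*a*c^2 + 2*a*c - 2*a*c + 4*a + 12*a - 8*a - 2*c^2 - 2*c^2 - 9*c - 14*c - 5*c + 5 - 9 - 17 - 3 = -4*a^3 + a^2*(7*c + 10) + a*(2*c^2 + 8) - 4*c^2 - 28*c - 24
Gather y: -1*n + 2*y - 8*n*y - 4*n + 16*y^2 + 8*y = -5*n + 16*y^2 + y*(10 - 8*n)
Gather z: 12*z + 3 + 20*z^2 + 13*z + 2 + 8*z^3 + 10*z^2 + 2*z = 8*z^3 + 30*z^2 + 27*z + 5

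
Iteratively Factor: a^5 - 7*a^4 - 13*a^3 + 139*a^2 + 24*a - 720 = (a + 3)*(a^4 - 10*a^3 + 17*a^2 + 88*a - 240) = (a - 5)*(a + 3)*(a^3 - 5*a^2 - 8*a + 48) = (a - 5)*(a + 3)^2*(a^2 - 8*a + 16) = (a - 5)*(a - 4)*(a + 3)^2*(a - 4)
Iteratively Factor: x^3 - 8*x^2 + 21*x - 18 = (x - 3)*(x^2 - 5*x + 6) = (x - 3)*(x - 2)*(x - 3)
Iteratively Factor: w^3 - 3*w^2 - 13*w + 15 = (w - 5)*(w^2 + 2*w - 3) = (w - 5)*(w + 3)*(w - 1)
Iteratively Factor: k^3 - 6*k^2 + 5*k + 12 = (k - 3)*(k^2 - 3*k - 4) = (k - 3)*(k + 1)*(k - 4)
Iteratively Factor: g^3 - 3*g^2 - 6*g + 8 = (g - 1)*(g^2 - 2*g - 8) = (g - 1)*(g + 2)*(g - 4)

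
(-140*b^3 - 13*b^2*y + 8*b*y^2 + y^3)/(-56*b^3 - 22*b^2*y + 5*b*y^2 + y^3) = (5*b + y)/(2*b + y)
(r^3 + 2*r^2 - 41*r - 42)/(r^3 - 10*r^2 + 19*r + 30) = (r + 7)/(r - 5)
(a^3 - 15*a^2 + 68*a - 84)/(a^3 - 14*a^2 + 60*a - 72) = (a - 7)/(a - 6)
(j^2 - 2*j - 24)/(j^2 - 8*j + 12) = (j + 4)/(j - 2)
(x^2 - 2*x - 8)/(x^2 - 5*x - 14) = (x - 4)/(x - 7)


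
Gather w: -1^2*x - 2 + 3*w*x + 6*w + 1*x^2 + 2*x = w*(3*x + 6) + x^2 + x - 2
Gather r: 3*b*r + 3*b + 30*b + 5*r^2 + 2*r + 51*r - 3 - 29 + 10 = 33*b + 5*r^2 + r*(3*b + 53) - 22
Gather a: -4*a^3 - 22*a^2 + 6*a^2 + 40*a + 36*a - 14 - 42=-4*a^3 - 16*a^2 + 76*a - 56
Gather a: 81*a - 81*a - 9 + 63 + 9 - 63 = 0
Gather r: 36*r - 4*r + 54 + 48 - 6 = 32*r + 96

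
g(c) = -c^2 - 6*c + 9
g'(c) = -2*c - 6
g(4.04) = -31.56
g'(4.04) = -14.08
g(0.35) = 6.78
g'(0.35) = -6.70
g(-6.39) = 6.51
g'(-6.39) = 6.78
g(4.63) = -40.22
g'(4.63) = -15.26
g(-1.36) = 15.31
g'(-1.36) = -3.28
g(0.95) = 2.40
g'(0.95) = -7.90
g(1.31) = -0.58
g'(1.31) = -8.62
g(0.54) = 5.47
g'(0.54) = -7.08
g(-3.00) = 18.00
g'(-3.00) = 0.00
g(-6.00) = 9.00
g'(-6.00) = 6.00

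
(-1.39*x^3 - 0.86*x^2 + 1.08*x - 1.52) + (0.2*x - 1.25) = -1.39*x^3 - 0.86*x^2 + 1.28*x - 2.77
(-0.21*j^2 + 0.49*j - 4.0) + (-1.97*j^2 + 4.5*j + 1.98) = -2.18*j^2 + 4.99*j - 2.02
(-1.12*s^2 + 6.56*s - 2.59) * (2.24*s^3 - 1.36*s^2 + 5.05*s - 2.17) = -2.5088*s^5 + 16.2176*s^4 - 20.3792*s^3 + 39.0808*s^2 - 27.3147*s + 5.6203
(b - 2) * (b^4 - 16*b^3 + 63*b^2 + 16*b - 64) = b^5 - 18*b^4 + 95*b^3 - 110*b^2 - 96*b + 128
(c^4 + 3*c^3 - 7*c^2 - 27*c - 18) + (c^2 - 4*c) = c^4 + 3*c^3 - 6*c^2 - 31*c - 18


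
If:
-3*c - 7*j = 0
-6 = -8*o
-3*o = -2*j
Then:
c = -21/8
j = 9/8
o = 3/4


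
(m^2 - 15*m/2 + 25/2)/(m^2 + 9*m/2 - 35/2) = (m - 5)/(m + 7)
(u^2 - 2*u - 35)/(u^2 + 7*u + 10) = (u - 7)/(u + 2)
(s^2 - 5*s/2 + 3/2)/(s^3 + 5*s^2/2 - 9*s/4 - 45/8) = 4*(s - 1)/(4*s^2 + 16*s + 15)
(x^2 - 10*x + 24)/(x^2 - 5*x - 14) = (-x^2 + 10*x - 24)/(-x^2 + 5*x + 14)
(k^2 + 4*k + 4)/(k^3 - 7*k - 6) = (k + 2)/(k^2 - 2*k - 3)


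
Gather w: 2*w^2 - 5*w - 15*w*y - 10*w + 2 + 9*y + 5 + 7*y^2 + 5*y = 2*w^2 + w*(-15*y - 15) + 7*y^2 + 14*y + 7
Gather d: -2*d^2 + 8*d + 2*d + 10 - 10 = -2*d^2 + 10*d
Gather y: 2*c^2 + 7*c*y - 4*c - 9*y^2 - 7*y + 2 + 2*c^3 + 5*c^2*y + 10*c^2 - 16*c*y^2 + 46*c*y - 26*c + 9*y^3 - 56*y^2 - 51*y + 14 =2*c^3 + 12*c^2 - 30*c + 9*y^3 + y^2*(-16*c - 65) + y*(5*c^2 + 53*c - 58) + 16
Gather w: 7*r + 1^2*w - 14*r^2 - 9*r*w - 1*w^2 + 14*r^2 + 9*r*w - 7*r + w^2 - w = 0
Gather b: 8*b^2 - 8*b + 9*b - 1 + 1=8*b^2 + b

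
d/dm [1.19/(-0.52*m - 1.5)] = 0.6188/(0.52*m + 1.5)^2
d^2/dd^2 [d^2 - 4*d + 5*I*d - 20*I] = 2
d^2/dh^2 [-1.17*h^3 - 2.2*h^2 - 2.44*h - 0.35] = -7.02*h - 4.4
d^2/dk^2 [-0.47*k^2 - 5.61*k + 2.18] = -0.940000000000000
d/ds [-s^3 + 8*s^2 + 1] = s*(16 - 3*s)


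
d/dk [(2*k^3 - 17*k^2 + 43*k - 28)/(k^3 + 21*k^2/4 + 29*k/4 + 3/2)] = 8*(55*k^4 - 114*k^3 - 512*k^2 + 486*k + 535)/(16*k^6 + 168*k^5 + 673*k^4 + 1266*k^3 + 1093*k^2 + 348*k + 36)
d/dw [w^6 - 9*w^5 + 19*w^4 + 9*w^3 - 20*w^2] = w*(6*w^4 - 45*w^3 + 76*w^2 + 27*w - 40)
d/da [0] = 0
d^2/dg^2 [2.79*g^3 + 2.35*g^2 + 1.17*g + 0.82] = 16.74*g + 4.7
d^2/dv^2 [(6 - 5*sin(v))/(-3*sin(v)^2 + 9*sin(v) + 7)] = (45*sin(v)^5 - 81*sin(v)^4 + 1026*sin(v)^3 - 981*sin(v)^2 - 979*sin(v) + 1854)/(-3*sin(v)^2 + 9*sin(v) + 7)^3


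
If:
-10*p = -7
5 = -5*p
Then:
No Solution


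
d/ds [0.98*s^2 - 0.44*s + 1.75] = 1.96*s - 0.44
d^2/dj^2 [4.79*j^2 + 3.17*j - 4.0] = 9.58000000000000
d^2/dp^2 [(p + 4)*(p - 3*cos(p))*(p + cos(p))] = 2*p^2*cos(p) + 8*sqrt(2)*p*sin(p + pi/4) + 6*p*cos(2*p) + 6*p + 16*sin(p) + 6*sin(2*p) - 4*cos(p) + 24*cos(2*p) + 8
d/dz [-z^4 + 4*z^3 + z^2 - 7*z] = -4*z^3 + 12*z^2 + 2*z - 7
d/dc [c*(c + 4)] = 2*c + 4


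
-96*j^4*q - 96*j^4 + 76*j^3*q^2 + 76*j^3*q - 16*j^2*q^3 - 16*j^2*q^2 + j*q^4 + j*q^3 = (-8*j + q)*(-6*j + q)*(-2*j + q)*(j*q + j)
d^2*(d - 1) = d^3 - d^2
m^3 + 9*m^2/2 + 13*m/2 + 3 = (m + 1)*(m + 3/2)*(m + 2)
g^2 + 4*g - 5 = (g - 1)*(g + 5)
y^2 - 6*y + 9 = (y - 3)^2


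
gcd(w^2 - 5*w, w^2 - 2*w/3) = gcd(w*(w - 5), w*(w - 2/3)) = w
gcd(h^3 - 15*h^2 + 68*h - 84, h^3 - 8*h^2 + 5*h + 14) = h^2 - 9*h + 14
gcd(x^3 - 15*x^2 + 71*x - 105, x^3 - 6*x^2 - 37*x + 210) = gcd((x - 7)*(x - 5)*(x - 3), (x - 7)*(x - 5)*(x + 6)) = x^2 - 12*x + 35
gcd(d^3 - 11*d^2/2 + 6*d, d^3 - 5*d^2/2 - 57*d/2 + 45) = d - 3/2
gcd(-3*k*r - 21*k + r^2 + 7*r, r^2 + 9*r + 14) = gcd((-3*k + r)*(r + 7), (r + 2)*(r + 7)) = r + 7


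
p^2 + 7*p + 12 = (p + 3)*(p + 4)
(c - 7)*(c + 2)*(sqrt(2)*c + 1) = sqrt(2)*c^3 - 5*sqrt(2)*c^2 + c^2 - 14*sqrt(2)*c - 5*c - 14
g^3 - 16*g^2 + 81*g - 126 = (g - 7)*(g - 6)*(g - 3)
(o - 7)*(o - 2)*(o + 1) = o^3 - 8*o^2 + 5*o + 14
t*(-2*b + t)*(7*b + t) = -14*b^2*t + 5*b*t^2 + t^3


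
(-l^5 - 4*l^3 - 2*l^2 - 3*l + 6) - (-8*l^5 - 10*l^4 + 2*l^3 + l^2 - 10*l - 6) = 7*l^5 + 10*l^4 - 6*l^3 - 3*l^2 + 7*l + 12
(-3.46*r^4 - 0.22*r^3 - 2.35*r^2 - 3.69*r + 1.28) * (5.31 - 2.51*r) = 8.6846*r^5 - 17.8204*r^4 + 4.7303*r^3 - 3.2166*r^2 - 22.8067*r + 6.7968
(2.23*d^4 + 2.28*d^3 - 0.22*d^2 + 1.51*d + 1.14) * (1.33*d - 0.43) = 2.9659*d^5 + 2.0735*d^4 - 1.273*d^3 + 2.1029*d^2 + 0.8669*d - 0.4902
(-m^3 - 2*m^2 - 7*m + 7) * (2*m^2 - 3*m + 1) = -2*m^5 - m^4 - 9*m^3 + 33*m^2 - 28*m + 7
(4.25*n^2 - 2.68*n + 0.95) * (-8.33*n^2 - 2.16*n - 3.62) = -35.4025*n^4 + 13.1444*n^3 - 17.5097*n^2 + 7.6496*n - 3.439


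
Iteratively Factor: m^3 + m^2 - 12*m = (m)*(m^2 + m - 12) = m*(m + 4)*(m - 3)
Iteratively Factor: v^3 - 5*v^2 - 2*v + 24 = (v - 3)*(v^2 - 2*v - 8) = (v - 3)*(v + 2)*(v - 4)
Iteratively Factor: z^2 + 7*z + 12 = (z + 3)*(z + 4)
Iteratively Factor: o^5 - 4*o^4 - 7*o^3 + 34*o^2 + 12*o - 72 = (o - 2)*(o^4 - 2*o^3 - 11*o^2 + 12*o + 36) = (o - 3)*(o - 2)*(o^3 + o^2 - 8*o - 12) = (o - 3)*(o - 2)*(o + 2)*(o^2 - o - 6) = (o - 3)^2*(o - 2)*(o + 2)*(o + 2)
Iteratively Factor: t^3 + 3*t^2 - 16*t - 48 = (t + 4)*(t^2 - t - 12) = (t - 4)*(t + 4)*(t + 3)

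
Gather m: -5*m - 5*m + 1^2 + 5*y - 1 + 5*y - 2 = -10*m + 10*y - 2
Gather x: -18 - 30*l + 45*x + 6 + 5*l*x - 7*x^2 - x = -30*l - 7*x^2 + x*(5*l + 44) - 12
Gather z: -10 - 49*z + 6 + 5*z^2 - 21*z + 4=5*z^2 - 70*z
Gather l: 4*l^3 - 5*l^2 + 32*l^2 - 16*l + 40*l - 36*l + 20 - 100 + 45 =4*l^3 + 27*l^2 - 12*l - 35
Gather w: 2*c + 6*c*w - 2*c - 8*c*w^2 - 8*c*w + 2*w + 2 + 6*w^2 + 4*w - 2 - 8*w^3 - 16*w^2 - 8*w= -8*w^3 + w^2*(-8*c - 10) + w*(-2*c - 2)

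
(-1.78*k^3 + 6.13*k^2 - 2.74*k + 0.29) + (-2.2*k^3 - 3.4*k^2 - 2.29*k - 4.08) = -3.98*k^3 + 2.73*k^2 - 5.03*k - 3.79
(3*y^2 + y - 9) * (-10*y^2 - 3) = -30*y^4 - 10*y^3 + 81*y^2 - 3*y + 27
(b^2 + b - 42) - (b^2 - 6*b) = 7*b - 42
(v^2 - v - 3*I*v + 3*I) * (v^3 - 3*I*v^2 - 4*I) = v^5 - v^4 - 6*I*v^4 - 9*v^3 + 6*I*v^3 + 9*v^2 - 4*I*v^2 - 12*v + 4*I*v + 12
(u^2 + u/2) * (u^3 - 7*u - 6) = u^5 + u^4/2 - 7*u^3 - 19*u^2/2 - 3*u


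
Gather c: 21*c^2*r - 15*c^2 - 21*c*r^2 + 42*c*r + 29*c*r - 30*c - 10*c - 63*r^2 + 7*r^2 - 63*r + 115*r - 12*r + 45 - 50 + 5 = c^2*(21*r - 15) + c*(-21*r^2 + 71*r - 40) - 56*r^2 + 40*r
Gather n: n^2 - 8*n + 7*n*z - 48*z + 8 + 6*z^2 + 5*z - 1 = n^2 + n*(7*z - 8) + 6*z^2 - 43*z + 7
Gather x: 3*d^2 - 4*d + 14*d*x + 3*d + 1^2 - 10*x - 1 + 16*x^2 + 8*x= 3*d^2 - d + 16*x^2 + x*(14*d - 2)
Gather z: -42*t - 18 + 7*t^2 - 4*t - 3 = 7*t^2 - 46*t - 21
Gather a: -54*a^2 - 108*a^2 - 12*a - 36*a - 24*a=-162*a^2 - 72*a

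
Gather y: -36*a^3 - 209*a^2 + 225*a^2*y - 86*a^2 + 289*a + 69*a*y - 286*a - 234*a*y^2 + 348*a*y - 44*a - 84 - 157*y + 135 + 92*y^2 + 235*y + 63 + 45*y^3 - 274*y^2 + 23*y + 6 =-36*a^3 - 295*a^2 - 41*a + 45*y^3 + y^2*(-234*a - 182) + y*(225*a^2 + 417*a + 101) + 120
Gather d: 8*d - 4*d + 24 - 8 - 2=4*d + 14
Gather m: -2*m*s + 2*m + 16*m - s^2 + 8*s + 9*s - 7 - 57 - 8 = m*(18 - 2*s) - s^2 + 17*s - 72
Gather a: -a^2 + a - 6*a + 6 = -a^2 - 5*a + 6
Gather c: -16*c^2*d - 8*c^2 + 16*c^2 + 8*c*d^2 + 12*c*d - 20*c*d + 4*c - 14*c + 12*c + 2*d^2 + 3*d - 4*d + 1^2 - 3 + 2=c^2*(8 - 16*d) + c*(8*d^2 - 8*d + 2) + 2*d^2 - d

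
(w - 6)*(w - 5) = w^2 - 11*w + 30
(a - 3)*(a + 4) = a^2 + a - 12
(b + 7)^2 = b^2 + 14*b + 49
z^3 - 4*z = z*(z - 2)*(z + 2)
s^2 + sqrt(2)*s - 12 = (s - 2*sqrt(2))*(s + 3*sqrt(2))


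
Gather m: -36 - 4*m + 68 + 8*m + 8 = 4*m + 40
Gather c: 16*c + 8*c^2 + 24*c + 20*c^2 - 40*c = 28*c^2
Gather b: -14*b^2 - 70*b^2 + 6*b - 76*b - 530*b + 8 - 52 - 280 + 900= -84*b^2 - 600*b + 576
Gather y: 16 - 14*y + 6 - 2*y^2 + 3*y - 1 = -2*y^2 - 11*y + 21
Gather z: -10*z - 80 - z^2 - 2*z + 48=-z^2 - 12*z - 32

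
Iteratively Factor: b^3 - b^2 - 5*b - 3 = (b + 1)*(b^2 - 2*b - 3) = (b + 1)^2*(b - 3)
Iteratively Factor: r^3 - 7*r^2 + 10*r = (r - 5)*(r^2 - 2*r) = r*(r - 5)*(r - 2)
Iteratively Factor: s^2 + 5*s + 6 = (s + 3)*(s + 2)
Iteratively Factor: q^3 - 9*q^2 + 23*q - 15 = (q - 5)*(q^2 - 4*q + 3) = (q - 5)*(q - 1)*(q - 3)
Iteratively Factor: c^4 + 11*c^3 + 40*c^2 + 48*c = (c + 3)*(c^3 + 8*c^2 + 16*c) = c*(c + 3)*(c^2 + 8*c + 16) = c*(c + 3)*(c + 4)*(c + 4)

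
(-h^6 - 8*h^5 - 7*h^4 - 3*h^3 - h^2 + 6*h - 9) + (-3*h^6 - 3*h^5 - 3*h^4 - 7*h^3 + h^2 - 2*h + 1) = -4*h^6 - 11*h^5 - 10*h^4 - 10*h^3 + 4*h - 8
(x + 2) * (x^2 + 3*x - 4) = x^3 + 5*x^2 + 2*x - 8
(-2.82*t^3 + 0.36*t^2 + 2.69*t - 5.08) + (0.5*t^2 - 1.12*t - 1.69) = -2.82*t^3 + 0.86*t^2 + 1.57*t - 6.77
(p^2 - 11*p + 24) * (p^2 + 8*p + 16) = p^4 - 3*p^3 - 48*p^2 + 16*p + 384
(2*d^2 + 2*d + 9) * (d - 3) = 2*d^3 - 4*d^2 + 3*d - 27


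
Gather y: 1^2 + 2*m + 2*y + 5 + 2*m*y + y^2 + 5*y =2*m + y^2 + y*(2*m + 7) + 6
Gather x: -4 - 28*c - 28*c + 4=-56*c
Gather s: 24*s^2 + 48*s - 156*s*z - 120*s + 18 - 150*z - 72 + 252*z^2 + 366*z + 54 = 24*s^2 + s*(-156*z - 72) + 252*z^2 + 216*z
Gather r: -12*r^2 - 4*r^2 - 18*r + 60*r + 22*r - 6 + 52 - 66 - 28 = -16*r^2 + 64*r - 48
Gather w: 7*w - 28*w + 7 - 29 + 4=-21*w - 18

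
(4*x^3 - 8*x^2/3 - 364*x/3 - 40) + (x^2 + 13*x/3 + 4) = 4*x^3 - 5*x^2/3 - 117*x - 36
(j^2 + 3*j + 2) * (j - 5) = j^3 - 2*j^2 - 13*j - 10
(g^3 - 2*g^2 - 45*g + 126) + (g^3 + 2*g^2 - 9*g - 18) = 2*g^3 - 54*g + 108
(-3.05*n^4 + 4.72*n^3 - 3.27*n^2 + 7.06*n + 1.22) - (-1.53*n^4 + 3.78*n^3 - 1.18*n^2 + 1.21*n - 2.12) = -1.52*n^4 + 0.94*n^3 - 2.09*n^2 + 5.85*n + 3.34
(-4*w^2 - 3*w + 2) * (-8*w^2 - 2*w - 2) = 32*w^4 + 32*w^3 - 2*w^2 + 2*w - 4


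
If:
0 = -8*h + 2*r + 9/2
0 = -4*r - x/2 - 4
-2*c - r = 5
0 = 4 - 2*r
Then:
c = -7/2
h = 17/16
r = 2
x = -24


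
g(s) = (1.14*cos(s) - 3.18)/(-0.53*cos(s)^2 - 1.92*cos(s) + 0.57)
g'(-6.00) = 0.73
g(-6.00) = 1.18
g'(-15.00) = -0.56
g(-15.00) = -2.35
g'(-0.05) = -0.12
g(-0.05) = 1.09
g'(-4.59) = 7.88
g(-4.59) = -4.17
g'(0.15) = 0.36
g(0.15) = 1.11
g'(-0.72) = -3.67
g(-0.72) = 1.98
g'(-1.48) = -37.39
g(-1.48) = -7.86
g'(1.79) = 4.95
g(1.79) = -3.56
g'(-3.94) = 0.74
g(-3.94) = -2.41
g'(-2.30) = -0.84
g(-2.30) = -2.44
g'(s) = (-1.06*sin(s)*cos(s) - 1.92*sin(s))*(1.14*cos(s) - 3.18)/(-0.53*cos(s)^2 - 1.92*cos(s) + 0.57)^2 - 1.14*sin(s)/(-0.53*cos(s)^2 - 1.92*cos(s) + 0.57)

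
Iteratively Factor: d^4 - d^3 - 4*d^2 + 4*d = (d - 2)*(d^3 + d^2 - 2*d) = d*(d - 2)*(d^2 + d - 2) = d*(d - 2)*(d - 1)*(d + 2)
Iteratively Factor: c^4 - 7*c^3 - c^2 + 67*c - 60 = (c - 1)*(c^3 - 6*c^2 - 7*c + 60) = (c - 4)*(c - 1)*(c^2 - 2*c - 15) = (c - 4)*(c - 1)*(c + 3)*(c - 5)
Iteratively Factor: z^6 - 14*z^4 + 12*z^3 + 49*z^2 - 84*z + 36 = (z + 3)*(z^5 - 3*z^4 - 5*z^3 + 27*z^2 - 32*z + 12) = (z + 3)^2*(z^4 - 6*z^3 + 13*z^2 - 12*z + 4) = (z - 2)*(z + 3)^2*(z^3 - 4*z^2 + 5*z - 2) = (z - 2)*(z - 1)*(z + 3)^2*(z^2 - 3*z + 2) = (z - 2)*(z - 1)^2*(z + 3)^2*(z - 2)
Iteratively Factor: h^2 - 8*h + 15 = (h - 3)*(h - 5)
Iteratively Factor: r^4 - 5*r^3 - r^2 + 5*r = (r - 5)*(r^3 - r) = r*(r - 5)*(r^2 - 1) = r*(r - 5)*(r + 1)*(r - 1)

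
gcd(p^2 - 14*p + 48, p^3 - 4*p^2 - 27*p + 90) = p - 6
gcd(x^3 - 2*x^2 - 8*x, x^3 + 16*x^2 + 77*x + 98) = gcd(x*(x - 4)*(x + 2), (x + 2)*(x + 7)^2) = x + 2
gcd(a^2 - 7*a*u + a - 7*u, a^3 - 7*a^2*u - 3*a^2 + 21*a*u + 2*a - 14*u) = -a + 7*u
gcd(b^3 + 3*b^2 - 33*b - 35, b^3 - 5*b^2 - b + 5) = b^2 - 4*b - 5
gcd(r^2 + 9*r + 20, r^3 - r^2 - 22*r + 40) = r + 5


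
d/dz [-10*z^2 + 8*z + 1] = 8 - 20*z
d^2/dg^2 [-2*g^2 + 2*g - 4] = -4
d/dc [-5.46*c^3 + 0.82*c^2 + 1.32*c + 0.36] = -16.38*c^2 + 1.64*c + 1.32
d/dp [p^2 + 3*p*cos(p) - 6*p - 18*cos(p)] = -3*p*sin(p) + 2*p + 18*sin(p) + 3*cos(p) - 6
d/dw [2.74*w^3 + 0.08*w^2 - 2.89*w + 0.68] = 8.22*w^2 + 0.16*w - 2.89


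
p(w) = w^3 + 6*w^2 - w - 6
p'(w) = 3*w^2 + 12*w - 1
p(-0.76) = -2.21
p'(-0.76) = -8.39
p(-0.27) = -5.31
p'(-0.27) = -4.02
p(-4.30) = 29.73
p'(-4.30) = 2.87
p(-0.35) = -4.96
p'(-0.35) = -4.83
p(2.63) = 51.06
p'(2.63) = 51.31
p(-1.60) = 6.86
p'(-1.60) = -12.52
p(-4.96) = 24.55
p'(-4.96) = 13.28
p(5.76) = 378.41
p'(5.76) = 167.65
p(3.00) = 72.00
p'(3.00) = 62.00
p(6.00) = 420.00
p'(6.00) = 179.00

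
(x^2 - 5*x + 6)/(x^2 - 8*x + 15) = (x - 2)/(x - 5)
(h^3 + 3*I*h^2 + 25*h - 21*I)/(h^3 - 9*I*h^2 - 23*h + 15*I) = (h + 7*I)/(h - 5*I)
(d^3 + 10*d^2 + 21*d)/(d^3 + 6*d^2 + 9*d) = (d + 7)/(d + 3)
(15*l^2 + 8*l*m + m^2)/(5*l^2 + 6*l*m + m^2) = (3*l + m)/(l + m)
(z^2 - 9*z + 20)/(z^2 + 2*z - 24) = (z - 5)/(z + 6)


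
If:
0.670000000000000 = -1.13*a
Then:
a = -0.59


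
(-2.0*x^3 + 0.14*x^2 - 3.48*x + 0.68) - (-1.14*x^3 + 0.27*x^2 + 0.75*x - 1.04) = -0.86*x^3 - 0.13*x^2 - 4.23*x + 1.72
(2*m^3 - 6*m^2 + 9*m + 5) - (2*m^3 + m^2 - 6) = -7*m^2 + 9*m + 11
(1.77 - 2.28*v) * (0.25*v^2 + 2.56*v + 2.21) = -0.57*v^3 - 5.3943*v^2 - 0.507599999999999*v + 3.9117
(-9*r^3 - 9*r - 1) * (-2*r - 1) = 18*r^4 + 9*r^3 + 18*r^2 + 11*r + 1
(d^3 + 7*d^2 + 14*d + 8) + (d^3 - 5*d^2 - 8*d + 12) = 2*d^3 + 2*d^2 + 6*d + 20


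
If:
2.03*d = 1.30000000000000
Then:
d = 0.64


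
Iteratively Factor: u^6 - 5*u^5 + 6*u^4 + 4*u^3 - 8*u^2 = (u - 2)*(u^5 - 3*u^4 + 4*u^2) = u*(u - 2)*(u^4 - 3*u^3 + 4*u) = u*(u - 2)^2*(u^3 - u^2 - 2*u) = u*(u - 2)^3*(u^2 + u) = u^2*(u - 2)^3*(u + 1)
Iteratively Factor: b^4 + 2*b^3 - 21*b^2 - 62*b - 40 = (b + 1)*(b^3 + b^2 - 22*b - 40) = (b + 1)*(b + 2)*(b^2 - b - 20) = (b - 5)*(b + 1)*(b + 2)*(b + 4)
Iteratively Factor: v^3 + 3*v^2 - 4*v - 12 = (v + 2)*(v^2 + v - 6) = (v + 2)*(v + 3)*(v - 2)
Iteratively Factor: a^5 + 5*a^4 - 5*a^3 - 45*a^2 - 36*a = (a + 1)*(a^4 + 4*a^3 - 9*a^2 - 36*a) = (a + 1)*(a + 4)*(a^3 - 9*a) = (a - 3)*(a + 1)*(a + 4)*(a^2 + 3*a) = a*(a - 3)*(a + 1)*(a + 4)*(a + 3)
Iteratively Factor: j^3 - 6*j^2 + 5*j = (j)*(j^2 - 6*j + 5) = j*(j - 5)*(j - 1)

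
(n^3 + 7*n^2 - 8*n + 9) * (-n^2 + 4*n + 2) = -n^5 - 3*n^4 + 38*n^3 - 27*n^2 + 20*n + 18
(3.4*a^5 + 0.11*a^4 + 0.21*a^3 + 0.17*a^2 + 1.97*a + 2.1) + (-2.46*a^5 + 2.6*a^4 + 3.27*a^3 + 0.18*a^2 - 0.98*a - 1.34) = 0.94*a^5 + 2.71*a^4 + 3.48*a^3 + 0.35*a^2 + 0.99*a + 0.76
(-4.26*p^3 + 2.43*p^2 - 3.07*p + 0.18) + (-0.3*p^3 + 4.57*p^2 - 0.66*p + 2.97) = -4.56*p^3 + 7.0*p^2 - 3.73*p + 3.15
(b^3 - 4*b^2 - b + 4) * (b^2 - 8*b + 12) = b^5 - 12*b^4 + 43*b^3 - 36*b^2 - 44*b + 48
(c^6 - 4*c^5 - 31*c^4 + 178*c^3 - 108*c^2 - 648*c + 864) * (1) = c^6 - 4*c^5 - 31*c^4 + 178*c^3 - 108*c^2 - 648*c + 864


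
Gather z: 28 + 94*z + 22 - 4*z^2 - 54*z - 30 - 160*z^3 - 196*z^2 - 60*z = -160*z^3 - 200*z^2 - 20*z + 20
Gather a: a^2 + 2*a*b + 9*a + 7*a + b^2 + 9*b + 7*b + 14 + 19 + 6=a^2 + a*(2*b + 16) + b^2 + 16*b + 39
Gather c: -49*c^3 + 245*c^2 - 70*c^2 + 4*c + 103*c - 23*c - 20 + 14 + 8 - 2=-49*c^3 + 175*c^2 + 84*c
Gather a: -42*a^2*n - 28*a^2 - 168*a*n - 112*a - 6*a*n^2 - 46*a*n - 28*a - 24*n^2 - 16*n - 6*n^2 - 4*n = a^2*(-42*n - 28) + a*(-6*n^2 - 214*n - 140) - 30*n^2 - 20*n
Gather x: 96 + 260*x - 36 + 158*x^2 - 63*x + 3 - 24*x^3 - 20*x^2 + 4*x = -24*x^3 + 138*x^2 + 201*x + 63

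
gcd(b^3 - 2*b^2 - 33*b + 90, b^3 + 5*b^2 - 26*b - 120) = b^2 + b - 30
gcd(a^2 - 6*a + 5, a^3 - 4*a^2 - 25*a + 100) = a - 5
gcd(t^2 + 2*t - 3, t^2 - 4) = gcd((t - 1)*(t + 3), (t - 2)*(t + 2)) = 1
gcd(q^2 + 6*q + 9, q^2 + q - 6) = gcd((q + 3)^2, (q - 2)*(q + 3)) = q + 3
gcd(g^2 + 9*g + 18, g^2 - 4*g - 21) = g + 3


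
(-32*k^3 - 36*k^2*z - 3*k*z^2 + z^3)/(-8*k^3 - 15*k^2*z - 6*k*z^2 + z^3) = (4*k + z)/(k + z)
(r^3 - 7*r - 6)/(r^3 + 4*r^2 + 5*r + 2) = (r - 3)/(r + 1)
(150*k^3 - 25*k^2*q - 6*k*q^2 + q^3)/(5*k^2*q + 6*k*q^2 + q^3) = (30*k^2 - 11*k*q + q^2)/(q*(k + q))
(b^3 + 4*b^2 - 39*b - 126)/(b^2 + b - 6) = (b^2 + b - 42)/(b - 2)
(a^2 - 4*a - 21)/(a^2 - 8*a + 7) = (a + 3)/(a - 1)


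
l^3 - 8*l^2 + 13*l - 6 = (l - 6)*(l - 1)^2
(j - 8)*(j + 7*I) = j^2 - 8*j + 7*I*j - 56*I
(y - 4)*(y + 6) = y^2 + 2*y - 24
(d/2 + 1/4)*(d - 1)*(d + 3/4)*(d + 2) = d^4/2 + 9*d^3/8 - 3*d^2/16 - 17*d/16 - 3/8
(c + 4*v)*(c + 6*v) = c^2 + 10*c*v + 24*v^2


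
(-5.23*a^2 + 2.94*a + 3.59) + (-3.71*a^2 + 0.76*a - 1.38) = -8.94*a^2 + 3.7*a + 2.21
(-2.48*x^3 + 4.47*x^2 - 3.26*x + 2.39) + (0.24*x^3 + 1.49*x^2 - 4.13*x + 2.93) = -2.24*x^3 + 5.96*x^2 - 7.39*x + 5.32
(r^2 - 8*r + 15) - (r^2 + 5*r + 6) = 9 - 13*r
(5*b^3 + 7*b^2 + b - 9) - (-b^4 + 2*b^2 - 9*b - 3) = b^4 + 5*b^3 + 5*b^2 + 10*b - 6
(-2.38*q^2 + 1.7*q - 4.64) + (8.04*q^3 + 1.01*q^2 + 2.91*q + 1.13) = 8.04*q^3 - 1.37*q^2 + 4.61*q - 3.51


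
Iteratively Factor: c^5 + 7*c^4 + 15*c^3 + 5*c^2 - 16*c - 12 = (c + 1)*(c^4 + 6*c^3 + 9*c^2 - 4*c - 12) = (c + 1)*(c + 2)*(c^3 + 4*c^2 + c - 6) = (c + 1)*(c + 2)^2*(c^2 + 2*c - 3) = (c - 1)*(c + 1)*(c + 2)^2*(c + 3)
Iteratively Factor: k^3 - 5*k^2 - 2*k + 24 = (k - 3)*(k^2 - 2*k - 8) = (k - 3)*(k + 2)*(k - 4)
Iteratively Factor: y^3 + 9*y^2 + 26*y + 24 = (y + 4)*(y^2 + 5*y + 6) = (y + 3)*(y + 4)*(y + 2)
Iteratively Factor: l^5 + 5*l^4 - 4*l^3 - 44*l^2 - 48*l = (l)*(l^4 + 5*l^3 - 4*l^2 - 44*l - 48) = l*(l + 4)*(l^3 + l^2 - 8*l - 12) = l*(l - 3)*(l + 4)*(l^2 + 4*l + 4) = l*(l - 3)*(l + 2)*(l + 4)*(l + 2)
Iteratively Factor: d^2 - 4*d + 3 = (d - 1)*(d - 3)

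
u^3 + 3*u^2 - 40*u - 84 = (u - 6)*(u + 2)*(u + 7)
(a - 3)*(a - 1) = a^2 - 4*a + 3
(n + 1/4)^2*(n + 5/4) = n^3 + 7*n^2/4 + 11*n/16 + 5/64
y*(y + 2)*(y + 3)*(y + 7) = y^4 + 12*y^3 + 41*y^2 + 42*y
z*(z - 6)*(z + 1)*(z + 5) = z^4 - 31*z^2 - 30*z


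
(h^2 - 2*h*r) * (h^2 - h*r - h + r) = h^4 - 3*h^3*r - h^3 + 2*h^2*r^2 + 3*h^2*r - 2*h*r^2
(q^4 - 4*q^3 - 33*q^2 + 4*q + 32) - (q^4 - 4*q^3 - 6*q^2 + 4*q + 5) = 27 - 27*q^2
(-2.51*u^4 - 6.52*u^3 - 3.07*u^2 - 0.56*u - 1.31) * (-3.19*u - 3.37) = 8.0069*u^5 + 29.2575*u^4 + 31.7657*u^3 + 12.1323*u^2 + 6.0661*u + 4.4147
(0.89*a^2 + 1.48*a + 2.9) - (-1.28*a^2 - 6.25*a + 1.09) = 2.17*a^2 + 7.73*a + 1.81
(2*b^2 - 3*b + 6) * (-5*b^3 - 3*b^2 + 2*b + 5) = -10*b^5 + 9*b^4 - 17*b^3 - 14*b^2 - 3*b + 30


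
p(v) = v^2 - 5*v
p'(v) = 2*v - 5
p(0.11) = -0.54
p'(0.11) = -4.78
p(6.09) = 6.64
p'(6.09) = 7.18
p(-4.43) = 41.77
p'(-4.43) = -13.86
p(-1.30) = 8.19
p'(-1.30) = -7.60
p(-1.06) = 6.42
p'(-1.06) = -7.12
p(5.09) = 0.46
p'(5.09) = 5.18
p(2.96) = -6.04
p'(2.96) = 0.92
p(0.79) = -3.33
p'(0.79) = -3.42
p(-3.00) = 24.00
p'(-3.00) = -11.00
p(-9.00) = 126.00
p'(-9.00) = -23.00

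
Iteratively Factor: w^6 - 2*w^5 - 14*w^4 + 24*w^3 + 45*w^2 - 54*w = (w - 3)*(w^5 + w^4 - 11*w^3 - 9*w^2 + 18*w) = (w - 3)*(w + 2)*(w^4 - w^3 - 9*w^2 + 9*w) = w*(w - 3)*(w + 2)*(w^3 - w^2 - 9*w + 9) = w*(w - 3)^2*(w + 2)*(w^2 + 2*w - 3) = w*(w - 3)^2*(w - 1)*(w + 2)*(w + 3)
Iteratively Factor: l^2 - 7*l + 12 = (l - 4)*(l - 3)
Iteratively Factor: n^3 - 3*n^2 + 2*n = (n)*(n^2 - 3*n + 2) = n*(n - 1)*(n - 2)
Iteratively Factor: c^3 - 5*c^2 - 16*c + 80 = (c - 5)*(c^2 - 16) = (c - 5)*(c + 4)*(c - 4)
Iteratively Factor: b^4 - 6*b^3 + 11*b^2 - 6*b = (b)*(b^3 - 6*b^2 + 11*b - 6) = b*(b - 1)*(b^2 - 5*b + 6) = b*(b - 3)*(b - 1)*(b - 2)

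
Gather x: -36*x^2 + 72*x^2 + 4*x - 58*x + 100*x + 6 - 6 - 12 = 36*x^2 + 46*x - 12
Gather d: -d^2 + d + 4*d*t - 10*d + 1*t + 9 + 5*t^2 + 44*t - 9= -d^2 + d*(4*t - 9) + 5*t^2 + 45*t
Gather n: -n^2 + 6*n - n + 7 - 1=-n^2 + 5*n + 6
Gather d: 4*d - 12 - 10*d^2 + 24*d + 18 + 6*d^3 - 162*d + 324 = 6*d^3 - 10*d^2 - 134*d + 330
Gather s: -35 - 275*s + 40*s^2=40*s^2 - 275*s - 35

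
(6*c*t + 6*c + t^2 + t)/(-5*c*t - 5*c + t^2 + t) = (6*c + t)/(-5*c + t)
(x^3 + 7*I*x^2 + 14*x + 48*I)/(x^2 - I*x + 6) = x + 8*I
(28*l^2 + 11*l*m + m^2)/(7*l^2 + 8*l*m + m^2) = (4*l + m)/(l + m)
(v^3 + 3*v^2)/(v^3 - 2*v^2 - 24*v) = v*(v + 3)/(v^2 - 2*v - 24)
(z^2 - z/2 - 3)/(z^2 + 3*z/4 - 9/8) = 4*(z - 2)/(4*z - 3)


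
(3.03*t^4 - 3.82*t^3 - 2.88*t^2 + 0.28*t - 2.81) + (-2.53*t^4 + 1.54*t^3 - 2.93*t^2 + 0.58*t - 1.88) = 0.5*t^4 - 2.28*t^3 - 5.81*t^2 + 0.86*t - 4.69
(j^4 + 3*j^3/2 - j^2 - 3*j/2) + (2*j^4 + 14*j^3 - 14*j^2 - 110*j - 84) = 3*j^4 + 31*j^3/2 - 15*j^2 - 223*j/2 - 84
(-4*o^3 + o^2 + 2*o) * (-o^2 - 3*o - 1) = 4*o^5 + 11*o^4 - o^3 - 7*o^2 - 2*o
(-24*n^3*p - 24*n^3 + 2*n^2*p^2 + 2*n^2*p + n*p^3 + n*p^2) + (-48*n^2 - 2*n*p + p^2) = -24*n^3*p - 24*n^3 + 2*n^2*p^2 + 2*n^2*p - 48*n^2 + n*p^3 + n*p^2 - 2*n*p + p^2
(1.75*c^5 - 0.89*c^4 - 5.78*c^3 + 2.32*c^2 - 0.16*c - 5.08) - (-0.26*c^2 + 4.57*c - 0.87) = 1.75*c^5 - 0.89*c^4 - 5.78*c^3 + 2.58*c^2 - 4.73*c - 4.21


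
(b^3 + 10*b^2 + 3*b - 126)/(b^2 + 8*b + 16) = (b^3 + 10*b^2 + 3*b - 126)/(b^2 + 8*b + 16)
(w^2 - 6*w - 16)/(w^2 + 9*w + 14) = (w - 8)/(w + 7)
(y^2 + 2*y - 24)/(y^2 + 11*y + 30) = (y - 4)/(y + 5)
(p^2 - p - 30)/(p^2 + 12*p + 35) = (p - 6)/(p + 7)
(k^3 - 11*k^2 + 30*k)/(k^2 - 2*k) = (k^2 - 11*k + 30)/(k - 2)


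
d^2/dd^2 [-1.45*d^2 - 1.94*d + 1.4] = -2.90000000000000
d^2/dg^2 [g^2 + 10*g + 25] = 2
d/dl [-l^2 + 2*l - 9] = 2 - 2*l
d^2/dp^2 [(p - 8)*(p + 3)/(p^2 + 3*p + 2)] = 4*(-4*p^3 - 39*p^2 - 93*p - 67)/(p^6 + 9*p^5 + 33*p^4 + 63*p^3 + 66*p^2 + 36*p + 8)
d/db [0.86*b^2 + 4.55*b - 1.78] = 1.72*b + 4.55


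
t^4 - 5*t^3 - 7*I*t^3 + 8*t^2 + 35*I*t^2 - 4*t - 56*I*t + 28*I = (t - 2)^2*(t - 1)*(t - 7*I)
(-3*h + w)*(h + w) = -3*h^2 - 2*h*w + w^2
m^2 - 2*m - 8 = (m - 4)*(m + 2)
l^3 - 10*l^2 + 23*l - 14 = (l - 7)*(l - 2)*(l - 1)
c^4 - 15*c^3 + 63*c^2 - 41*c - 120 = (c - 8)*(c - 5)*(c - 3)*(c + 1)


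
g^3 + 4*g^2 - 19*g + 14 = (g - 2)*(g - 1)*(g + 7)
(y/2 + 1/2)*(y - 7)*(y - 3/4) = y^3/2 - 27*y^2/8 - 5*y/4 + 21/8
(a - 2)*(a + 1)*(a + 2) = a^3 + a^2 - 4*a - 4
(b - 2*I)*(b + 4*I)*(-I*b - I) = -I*b^3 + 2*b^2 - I*b^2 + 2*b - 8*I*b - 8*I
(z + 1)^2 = z^2 + 2*z + 1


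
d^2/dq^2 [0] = 0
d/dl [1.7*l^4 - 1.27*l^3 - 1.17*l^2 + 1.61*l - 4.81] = 6.8*l^3 - 3.81*l^2 - 2.34*l + 1.61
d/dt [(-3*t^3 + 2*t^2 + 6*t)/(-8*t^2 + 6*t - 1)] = (24*t^4 - 36*t^3 + 69*t^2 - 4*t - 6)/(64*t^4 - 96*t^3 + 52*t^2 - 12*t + 1)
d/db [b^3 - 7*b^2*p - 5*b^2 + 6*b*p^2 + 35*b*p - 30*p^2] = 3*b^2 - 14*b*p - 10*b + 6*p^2 + 35*p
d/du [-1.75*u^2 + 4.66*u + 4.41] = 4.66 - 3.5*u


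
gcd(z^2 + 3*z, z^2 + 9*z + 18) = z + 3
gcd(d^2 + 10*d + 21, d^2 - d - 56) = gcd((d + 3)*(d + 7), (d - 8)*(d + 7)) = d + 7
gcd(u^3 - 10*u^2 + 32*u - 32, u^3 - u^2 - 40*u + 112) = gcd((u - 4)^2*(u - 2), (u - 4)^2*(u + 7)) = u^2 - 8*u + 16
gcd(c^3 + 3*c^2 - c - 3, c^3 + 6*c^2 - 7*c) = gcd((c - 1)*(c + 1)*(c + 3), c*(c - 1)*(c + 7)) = c - 1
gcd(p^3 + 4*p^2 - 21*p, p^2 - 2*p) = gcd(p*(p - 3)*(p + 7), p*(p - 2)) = p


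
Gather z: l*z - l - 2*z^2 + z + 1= -l - 2*z^2 + z*(l + 1) + 1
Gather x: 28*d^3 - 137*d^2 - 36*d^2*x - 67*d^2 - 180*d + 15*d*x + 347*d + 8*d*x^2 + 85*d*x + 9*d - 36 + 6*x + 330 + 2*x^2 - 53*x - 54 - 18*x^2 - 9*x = 28*d^3 - 204*d^2 + 176*d + x^2*(8*d - 16) + x*(-36*d^2 + 100*d - 56) + 240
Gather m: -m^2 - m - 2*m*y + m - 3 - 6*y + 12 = -m^2 - 2*m*y - 6*y + 9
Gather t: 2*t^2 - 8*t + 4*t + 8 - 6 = 2*t^2 - 4*t + 2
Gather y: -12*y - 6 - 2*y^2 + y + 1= -2*y^2 - 11*y - 5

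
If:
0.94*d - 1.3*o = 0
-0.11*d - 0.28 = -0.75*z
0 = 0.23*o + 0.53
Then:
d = -3.19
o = -2.30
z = -0.09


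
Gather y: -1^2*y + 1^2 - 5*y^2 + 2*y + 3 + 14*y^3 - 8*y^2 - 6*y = 14*y^3 - 13*y^2 - 5*y + 4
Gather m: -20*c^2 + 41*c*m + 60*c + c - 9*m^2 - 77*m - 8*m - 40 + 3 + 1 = -20*c^2 + 61*c - 9*m^2 + m*(41*c - 85) - 36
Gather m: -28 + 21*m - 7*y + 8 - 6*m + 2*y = 15*m - 5*y - 20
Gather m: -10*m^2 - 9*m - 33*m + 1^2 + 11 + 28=-10*m^2 - 42*m + 40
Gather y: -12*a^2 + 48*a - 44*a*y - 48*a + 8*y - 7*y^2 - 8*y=-12*a^2 - 44*a*y - 7*y^2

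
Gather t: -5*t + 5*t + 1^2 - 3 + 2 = 0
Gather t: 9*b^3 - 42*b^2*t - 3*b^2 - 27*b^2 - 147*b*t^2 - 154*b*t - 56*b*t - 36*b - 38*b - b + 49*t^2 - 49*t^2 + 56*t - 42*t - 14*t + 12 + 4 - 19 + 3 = 9*b^3 - 30*b^2 - 147*b*t^2 - 75*b + t*(-42*b^2 - 210*b)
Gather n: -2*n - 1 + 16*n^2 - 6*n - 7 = 16*n^2 - 8*n - 8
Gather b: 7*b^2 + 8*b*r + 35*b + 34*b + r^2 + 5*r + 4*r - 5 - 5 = 7*b^2 + b*(8*r + 69) + r^2 + 9*r - 10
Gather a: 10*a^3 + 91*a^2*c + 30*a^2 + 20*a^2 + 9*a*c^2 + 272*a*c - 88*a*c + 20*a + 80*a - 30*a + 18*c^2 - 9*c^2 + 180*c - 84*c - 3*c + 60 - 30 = 10*a^3 + a^2*(91*c + 50) + a*(9*c^2 + 184*c + 70) + 9*c^2 + 93*c + 30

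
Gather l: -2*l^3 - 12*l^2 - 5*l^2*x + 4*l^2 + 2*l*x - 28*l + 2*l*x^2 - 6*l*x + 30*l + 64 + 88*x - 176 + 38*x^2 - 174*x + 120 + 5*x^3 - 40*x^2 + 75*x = -2*l^3 + l^2*(-5*x - 8) + l*(2*x^2 - 4*x + 2) + 5*x^3 - 2*x^2 - 11*x + 8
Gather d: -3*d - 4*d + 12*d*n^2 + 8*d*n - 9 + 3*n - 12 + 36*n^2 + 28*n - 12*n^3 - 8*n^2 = d*(12*n^2 + 8*n - 7) - 12*n^3 + 28*n^2 + 31*n - 21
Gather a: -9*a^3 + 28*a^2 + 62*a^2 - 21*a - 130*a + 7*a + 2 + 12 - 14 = -9*a^3 + 90*a^2 - 144*a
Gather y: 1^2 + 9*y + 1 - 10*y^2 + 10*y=-10*y^2 + 19*y + 2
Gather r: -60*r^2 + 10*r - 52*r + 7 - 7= -60*r^2 - 42*r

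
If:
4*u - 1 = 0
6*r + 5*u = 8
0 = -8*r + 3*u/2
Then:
No Solution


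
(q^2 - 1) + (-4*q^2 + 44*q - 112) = -3*q^2 + 44*q - 113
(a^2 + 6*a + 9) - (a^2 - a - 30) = 7*a + 39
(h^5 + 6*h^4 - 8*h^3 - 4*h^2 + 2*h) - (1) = h^5 + 6*h^4 - 8*h^3 - 4*h^2 + 2*h - 1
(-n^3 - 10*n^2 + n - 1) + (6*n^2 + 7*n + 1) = -n^3 - 4*n^2 + 8*n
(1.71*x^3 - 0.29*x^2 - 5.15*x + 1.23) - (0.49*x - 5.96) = 1.71*x^3 - 0.29*x^2 - 5.64*x + 7.19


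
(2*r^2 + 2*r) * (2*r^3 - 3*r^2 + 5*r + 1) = 4*r^5 - 2*r^4 + 4*r^3 + 12*r^2 + 2*r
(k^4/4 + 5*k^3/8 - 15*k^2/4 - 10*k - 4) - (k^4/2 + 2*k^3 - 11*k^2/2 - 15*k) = -k^4/4 - 11*k^3/8 + 7*k^2/4 + 5*k - 4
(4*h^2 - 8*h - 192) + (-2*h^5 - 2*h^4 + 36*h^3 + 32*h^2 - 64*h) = -2*h^5 - 2*h^4 + 36*h^3 + 36*h^2 - 72*h - 192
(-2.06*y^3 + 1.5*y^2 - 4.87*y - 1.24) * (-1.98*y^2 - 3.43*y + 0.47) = 4.0788*y^5 + 4.0958*y^4 + 3.5294*y^3 + 19.8643*y^2 + 1.9643*y - 0.5828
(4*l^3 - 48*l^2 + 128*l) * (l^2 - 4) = 4*l^5 - 48*l^4 + 112*l^3 + 192*l^2 - 512*l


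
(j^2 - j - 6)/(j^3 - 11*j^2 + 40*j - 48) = (j + 2)/(j^2 - 8*j + 16)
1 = 1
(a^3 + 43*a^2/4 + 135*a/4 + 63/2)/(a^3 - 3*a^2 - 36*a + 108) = (4*a^2 + 19*a + 21)/(4*(a^2 - 9*a + 18))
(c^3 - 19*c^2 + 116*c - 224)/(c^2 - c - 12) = (c^2 - 15*c + 56)/(c + 3)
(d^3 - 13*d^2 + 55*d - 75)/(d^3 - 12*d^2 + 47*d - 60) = (d - 5)/(d - 4)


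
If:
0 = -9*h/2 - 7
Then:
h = -14/9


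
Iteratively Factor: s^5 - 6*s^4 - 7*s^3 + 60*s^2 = (s - 5)*(s^4 - s^3 - 12*s^2) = s*(s - 5)*(s^3 - s^2 - 12*s) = s*(s - 5)*(s + 3)*(s^2 - 4*s) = s^2*(s - 5)*(s + 3)*(s - 4)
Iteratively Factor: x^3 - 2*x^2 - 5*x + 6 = (x - 1)*(x^2 - x - 6) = (x - 3)*(x - 1)*(x + 2)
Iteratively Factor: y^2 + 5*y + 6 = (y + 2)*(y + 3)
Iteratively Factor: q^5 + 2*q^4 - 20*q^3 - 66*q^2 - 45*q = (q)*(q^4 + 2*q^3 - 20*q^2 - 66*q - 45) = q*(q + 1)*(q^3 + q^2 - 21*q - 45) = q*(q + 1)*(q + 3)*(q^2 - 2*q - 15) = q*(q + 1)*(q + 3)^2*(q - 5)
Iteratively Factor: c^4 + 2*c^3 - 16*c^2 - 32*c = (c + 4)*(c^3 - 2*c^2 - 8*c) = (c - 4)*(c + 4)*(c^2 + 2*c) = c*(c - 4)*(c + 4)*(c + 2)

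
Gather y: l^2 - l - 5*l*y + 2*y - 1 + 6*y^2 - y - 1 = l^2 - l + 6*y^2 + y*(1 - 5*l) - 2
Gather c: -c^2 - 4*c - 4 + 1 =-c^2 - 4*c - 3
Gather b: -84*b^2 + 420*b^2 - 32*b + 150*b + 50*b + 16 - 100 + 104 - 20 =336*b^2 + 168*b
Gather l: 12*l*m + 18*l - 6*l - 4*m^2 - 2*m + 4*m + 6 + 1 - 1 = l*(12*m + 12) - 4*m^2 + 2*m + 6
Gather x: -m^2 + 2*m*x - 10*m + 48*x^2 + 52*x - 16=-m^2 - 10*m + 48*x^2 + x*(2*m + 52) - 16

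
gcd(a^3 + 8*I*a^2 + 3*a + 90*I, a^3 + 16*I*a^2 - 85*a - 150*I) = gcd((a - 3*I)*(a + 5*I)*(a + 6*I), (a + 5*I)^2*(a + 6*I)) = a^2 + 11*I*a - 30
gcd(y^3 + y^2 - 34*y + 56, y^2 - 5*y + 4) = y - 4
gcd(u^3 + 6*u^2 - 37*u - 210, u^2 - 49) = u + 7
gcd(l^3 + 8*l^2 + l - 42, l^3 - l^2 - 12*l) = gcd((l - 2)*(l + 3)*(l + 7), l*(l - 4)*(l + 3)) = l + 3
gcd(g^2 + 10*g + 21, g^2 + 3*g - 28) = g + 7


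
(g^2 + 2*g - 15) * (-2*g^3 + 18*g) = -2*g^5 - 4*g^4 + 48*g^3 + 36*g^2 - 270*g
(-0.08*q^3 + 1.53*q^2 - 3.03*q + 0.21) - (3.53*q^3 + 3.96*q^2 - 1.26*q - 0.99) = -3.61*q^3 - 2.43*q^2 - 1.77*q + 1.2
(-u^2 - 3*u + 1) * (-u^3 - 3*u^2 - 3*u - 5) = u^5 + 6*u^4 + 11*u^3 + 11*u^2 + 12*u - 5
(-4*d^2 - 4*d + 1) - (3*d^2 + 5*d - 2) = -7*d^2 - 9*d + 3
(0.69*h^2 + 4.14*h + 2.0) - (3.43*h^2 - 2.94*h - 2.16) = -2.74*h^2 + 7.08*h + 4.16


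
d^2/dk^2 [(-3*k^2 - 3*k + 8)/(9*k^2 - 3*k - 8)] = 24*(-27*k^3 + 108*k^2 - 108*k + 44)/(729*k^6 - 729*k^5 - 1701*k^4 + 1269*k^3 + 1512*k^2 - 576*k - 512)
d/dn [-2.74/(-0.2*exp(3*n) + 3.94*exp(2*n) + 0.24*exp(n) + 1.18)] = (-1.644*exp(2*n) + 21.5912*exp(n) + 0.6576)*exp(n)/(-0.2*exp(3*n) + 3.94*exp(2*n) + 0.24*exp(n) + 1.18)^2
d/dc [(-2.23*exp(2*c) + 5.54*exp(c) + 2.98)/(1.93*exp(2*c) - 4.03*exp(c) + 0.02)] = (-1.7053*exp(2*c) - 11.592*exp(c) + 12.1202)*exp(c)/(3.7249*exp(4*c) - 15.5558*exp(3*c) + 16.3181*exp(2*c) - 0.1612*exp(c) + 0.0004)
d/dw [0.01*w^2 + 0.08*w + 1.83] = 0.02*w + 0.08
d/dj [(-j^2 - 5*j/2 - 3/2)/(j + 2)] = (-j^2 - 4*j - 7/2)/(j^2 + 4*j + 4)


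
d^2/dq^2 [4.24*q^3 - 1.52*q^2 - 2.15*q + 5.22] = 25.44*q - 3.04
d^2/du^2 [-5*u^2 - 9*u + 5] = -10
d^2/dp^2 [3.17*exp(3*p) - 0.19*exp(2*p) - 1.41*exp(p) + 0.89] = (28.53*exp(2*p) - 0.76*exp(p) - 1.41)*exp(p)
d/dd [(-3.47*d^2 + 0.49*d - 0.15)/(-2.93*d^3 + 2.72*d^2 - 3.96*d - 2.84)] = (-10.1671*d^4 + 2.8714*d^3 + 11.0899*d^2 + 20.5256*d - 1.9856)/(8.5849*d^6 - 15.9392*d^5 + 30.604*d^4 - 4.9*d^3 + 0.231999999999999*d^2 + 22.4928*d + 8.0656)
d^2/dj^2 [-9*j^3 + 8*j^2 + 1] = 16 - 54*j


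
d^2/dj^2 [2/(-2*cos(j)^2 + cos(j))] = 2*(4*(1 - cos(2*j))^2 + 15*cos(j)/2 + 9*cos(2*j)/2 - 3*cos(3*j)/2 - 27/2)/((2*cos(j) - 1)^3*cos(j)^3)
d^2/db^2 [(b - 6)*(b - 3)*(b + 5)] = 6*b - 8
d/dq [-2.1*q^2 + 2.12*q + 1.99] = 2.12 - 4.2*q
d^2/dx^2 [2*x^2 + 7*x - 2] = 4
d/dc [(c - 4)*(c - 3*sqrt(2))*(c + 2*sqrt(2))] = 3*c^2 - 8*c - 2*sqrt(2)*c - 12 + 4*sqrt(2)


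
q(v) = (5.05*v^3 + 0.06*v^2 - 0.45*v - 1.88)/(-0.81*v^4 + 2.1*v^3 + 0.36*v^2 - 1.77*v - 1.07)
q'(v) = (15.15*v^2 + 0.12*v - 0.45)/(-0.81*v^4 + 2.1*v^3 + 0.36*v^2 - 1.77*v - 1.07) + (3.24*v^3 - 6.3*v^2 - 0.72*v + 1.77)*(5.05*v^3 + 0.06*v^2 - 0.45*v - 1.88)/(-0.81*v^4 + 2.1*v^3 + 0.36*v^2 - 1.77*v - 1.07)^2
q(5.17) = -2.40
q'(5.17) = 0.91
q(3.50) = -6.22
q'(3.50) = 5.64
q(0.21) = 1.37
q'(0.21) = -1.50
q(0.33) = 1.19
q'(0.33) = -1.54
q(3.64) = -5.52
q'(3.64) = 4.49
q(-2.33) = 1.42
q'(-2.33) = 0.44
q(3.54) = -6.00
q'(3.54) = 5.27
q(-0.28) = 3.11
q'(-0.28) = -8.51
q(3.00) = -11.09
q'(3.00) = 16.67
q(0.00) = 1.76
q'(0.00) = -2.49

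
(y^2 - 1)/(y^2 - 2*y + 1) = (y + 1)/(y - 1)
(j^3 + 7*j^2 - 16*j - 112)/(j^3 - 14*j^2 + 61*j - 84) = (j^2 + 11*j + 28)/(j^2 - 10*j + 21)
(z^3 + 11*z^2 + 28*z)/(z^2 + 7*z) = z + 4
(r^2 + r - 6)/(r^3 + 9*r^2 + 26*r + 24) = (r - 2)/(r^2 + 6*r + 8)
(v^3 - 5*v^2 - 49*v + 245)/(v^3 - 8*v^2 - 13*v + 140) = (v + 7)/(v + 4)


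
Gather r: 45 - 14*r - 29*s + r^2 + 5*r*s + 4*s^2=r^2 + r*(5*s - 14) + 4*s^2 - 29*s + 45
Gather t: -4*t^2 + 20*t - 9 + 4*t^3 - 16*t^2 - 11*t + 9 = 4*t^3 - 20*t^2 + 9*t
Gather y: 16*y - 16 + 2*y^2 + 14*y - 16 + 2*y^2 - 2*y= 4*y^2 + 28*y - 32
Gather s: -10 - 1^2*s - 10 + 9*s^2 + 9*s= 9*s^2 + 8*s - 20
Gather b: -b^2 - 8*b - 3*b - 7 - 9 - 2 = -b^2 - 11*b - 18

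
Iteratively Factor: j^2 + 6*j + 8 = (j + 4)*(j + 2)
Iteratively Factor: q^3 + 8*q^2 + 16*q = (q)*(q^2 + 8*q + 16) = q*(q + 4)*(q + 4)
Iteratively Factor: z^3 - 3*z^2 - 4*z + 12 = (z - 2)*(z^2 - z - 6) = (z - 2)*(z + 2)*(z - 3)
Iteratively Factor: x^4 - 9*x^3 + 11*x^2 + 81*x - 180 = (x - 3)*(x^3 - 6*x^2 - 7*x + 60) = (x - 4)*(x - 3)*(x^2 - 2*x - 15) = (x - 5)*(x - 4)*(x - 3)*(x + 3)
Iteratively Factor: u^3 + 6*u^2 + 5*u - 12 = (u - 1)*(u^2 + 7*u + 12) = (u - 1)*(u + 4)*(u + 3)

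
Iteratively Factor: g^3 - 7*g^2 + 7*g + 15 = (g + 1)*(g^2 - 8*g + 15) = (g - 3)*(g + 1)*(g - 5)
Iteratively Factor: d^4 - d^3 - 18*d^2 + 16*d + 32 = (d - 2)*(d^3 + d^2 - 16*d - 16) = (d - 2)*(d + 4)*(d^2 - 3*d - 4) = (d - 4)*(d - 2)*(d + 4)*(d + 1)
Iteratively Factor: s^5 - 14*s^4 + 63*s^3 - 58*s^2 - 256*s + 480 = (s - 3)*(s^4 - 11*s^3 + 30*s^2 + 32*s - 160) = (s - 5)*(s - 3)*(s^3 - 6*s^2 + 32) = (s - 5)*(s - 4)*(s - 3)*(s^2 - 2*s - 8) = (s - 5)*(s - 4)^2*(s - 3)*(s + 2)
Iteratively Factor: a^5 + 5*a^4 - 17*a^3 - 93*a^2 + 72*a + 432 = (a + 4)*(a^4 + a^3 - 21*a^2 - 9*a + 108) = (a + 3)*(a + 4)*(a^3 - 2*a^2 - 15*a + 36) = (a + 3)*(a + 4)^2*(a^2 - 6*a + 9) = (a - 3)*(a + 3)*(a + 4)^2*(a - 3)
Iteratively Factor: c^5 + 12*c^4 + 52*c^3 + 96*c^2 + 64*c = (c + 2)*(c^4 + 10*c^3 + 32*c^2 + 32*c) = c*(c + 2)*(c^3 + 10*c^2 + 32*c + 32) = c*(c + 2)*(c + 4)*(c^2 + 6*c + 8) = c*(c + 2)*(c + 4)^2*(c + 2)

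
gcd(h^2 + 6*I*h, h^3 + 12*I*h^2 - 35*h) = h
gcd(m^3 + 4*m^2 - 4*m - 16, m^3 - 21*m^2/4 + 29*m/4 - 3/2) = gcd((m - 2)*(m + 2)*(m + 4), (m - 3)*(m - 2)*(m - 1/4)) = m - 2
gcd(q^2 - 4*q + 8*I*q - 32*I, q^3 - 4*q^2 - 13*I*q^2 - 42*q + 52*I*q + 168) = q - 4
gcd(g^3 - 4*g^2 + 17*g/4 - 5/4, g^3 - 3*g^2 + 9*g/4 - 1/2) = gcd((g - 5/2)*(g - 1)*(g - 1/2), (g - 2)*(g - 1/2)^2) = g - 1/2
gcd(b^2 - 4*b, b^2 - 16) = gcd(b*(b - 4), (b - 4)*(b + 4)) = b - 4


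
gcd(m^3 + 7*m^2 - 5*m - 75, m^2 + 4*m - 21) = m - 3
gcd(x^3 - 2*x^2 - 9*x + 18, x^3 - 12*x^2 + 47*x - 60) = x - 3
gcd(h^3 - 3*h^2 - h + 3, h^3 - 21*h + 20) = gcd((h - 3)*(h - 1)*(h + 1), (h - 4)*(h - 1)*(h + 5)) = h - 1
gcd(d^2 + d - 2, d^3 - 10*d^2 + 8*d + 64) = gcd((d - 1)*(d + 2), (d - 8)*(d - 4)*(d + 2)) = d + 2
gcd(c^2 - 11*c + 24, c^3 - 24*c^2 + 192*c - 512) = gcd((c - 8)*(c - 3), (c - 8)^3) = c - 8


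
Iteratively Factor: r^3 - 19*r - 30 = (r + 3)*(r^2 - 3*r - 10) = (r + 2)*(r + 3)*(r - 5)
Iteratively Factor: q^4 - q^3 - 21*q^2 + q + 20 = (q - 1)*(q^3 - 21*q - 20) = (q - 5)*(q - 1)*(q^2 + 5*q + 4) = (q - 5)*(q - 1)*(q + 1)*(q + 4)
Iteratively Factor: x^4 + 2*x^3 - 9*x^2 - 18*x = (x)*(x^3 + 2*x^2 - 9*x - 18) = x*(x + 2)*(x^2 - 9) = x*(x - 3)*(x + 2)*(x + 3)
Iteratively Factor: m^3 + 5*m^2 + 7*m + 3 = (m + 1)*(m^2 + 4*m + 3) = (m + 1)*(m + 3)*(m + 1)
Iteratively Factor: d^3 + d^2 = (d)*(d^2 + d) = d*(d + 1)*(d)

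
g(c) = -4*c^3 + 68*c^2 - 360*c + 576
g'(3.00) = -60.00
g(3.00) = 0.00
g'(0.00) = -360.00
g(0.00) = 576.00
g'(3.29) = -42.45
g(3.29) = -14.81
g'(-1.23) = -545.43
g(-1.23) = 1129.12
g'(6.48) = 17.40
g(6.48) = 10.16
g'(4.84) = 17.13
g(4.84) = -26.98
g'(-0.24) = -393.33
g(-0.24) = 666.37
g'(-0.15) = -380.67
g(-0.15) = 631.54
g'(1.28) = -205.58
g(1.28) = 218.22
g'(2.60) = -87.52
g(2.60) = 29.38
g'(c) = -12*c^2 + 136*c - 360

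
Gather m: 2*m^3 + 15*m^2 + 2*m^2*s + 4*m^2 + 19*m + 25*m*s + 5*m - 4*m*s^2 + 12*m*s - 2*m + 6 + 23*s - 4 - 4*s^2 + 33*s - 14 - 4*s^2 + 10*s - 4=2*m^3 + m^2*(2*s + 19) + m*(-4*s^2 + 37*s + 22) - 8*s^2 + 66*s - 16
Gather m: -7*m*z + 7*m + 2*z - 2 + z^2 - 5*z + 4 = m*(7 - 7*z) + z^2 - 3*z + 2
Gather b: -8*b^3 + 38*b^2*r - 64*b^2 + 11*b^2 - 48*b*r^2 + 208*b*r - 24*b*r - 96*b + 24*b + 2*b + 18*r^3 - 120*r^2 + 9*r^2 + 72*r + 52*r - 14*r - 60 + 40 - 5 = -8*b^3 + b^2*(38*r - 53) + b*(-48*r^2 + 184*r - 70) + 18*r^3 - 111*r^2 + 110*r - 25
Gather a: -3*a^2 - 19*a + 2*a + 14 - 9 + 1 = -3*a^2 - 17*a + 6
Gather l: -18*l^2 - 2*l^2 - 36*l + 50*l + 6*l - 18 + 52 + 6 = -20*l^2 + 20*l + 40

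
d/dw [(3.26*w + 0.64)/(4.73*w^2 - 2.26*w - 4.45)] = (15.4198*w^2 - 7.3676*w - (3.26*w + 0.64)*(9.46*w - 2.26) - 14.507)/(-4.73*w^2 + 2.26*w + 4.45)^2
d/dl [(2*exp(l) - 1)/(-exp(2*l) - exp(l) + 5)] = ((2*exp(l) - 1)*(2*exp(l) + 1) - 2*exp(2*l) - 2*exp(l) + 10)*exp(l)/(exp(2*l) + exp(l) - 5)^2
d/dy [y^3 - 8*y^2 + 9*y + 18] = 3*y^2 - 16*y + 9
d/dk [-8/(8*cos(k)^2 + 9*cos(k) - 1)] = -8*(16*cos(k) + 9)*sin(k)/(8*cos(k)^2 + 9*cos(k) - 1)^2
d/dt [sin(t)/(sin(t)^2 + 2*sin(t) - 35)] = (cos(t)^2 - 36)*cos(t)/((sin(t) - 5)^2*(sin(t) + 7)^2)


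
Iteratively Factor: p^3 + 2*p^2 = (p)*(p^2 + 2*p) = p*(p + 2)*(p)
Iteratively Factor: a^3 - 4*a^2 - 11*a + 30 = (a + 3)*(a^2 - 7*a + 10) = (a - 5)*(a + 3)*(a - 2)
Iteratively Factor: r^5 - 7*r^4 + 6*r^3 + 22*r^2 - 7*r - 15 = (r - 3)*(r^4 - 4*r^3 - 6*r^2 + 4*r + 5) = (r - 3)*(r - 1)*(r^3 - 3*r^2 - 9*r - 5) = (r - 5)*(r - 3)*(r - 1)*(r^2 + 2*r + 1) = (r - 5)*(r - 3)*(r - 1)*(r + 1)*(r + 1)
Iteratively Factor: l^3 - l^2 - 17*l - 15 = (l + 3)*(l^2 - 4*l - 5) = (l - 5)*(l + 3)*(l + 1)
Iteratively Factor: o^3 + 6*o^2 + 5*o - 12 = (o + 3)*(o^2 + 3*o - 4) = (o - 1)*(o + 3)*(o + 4)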